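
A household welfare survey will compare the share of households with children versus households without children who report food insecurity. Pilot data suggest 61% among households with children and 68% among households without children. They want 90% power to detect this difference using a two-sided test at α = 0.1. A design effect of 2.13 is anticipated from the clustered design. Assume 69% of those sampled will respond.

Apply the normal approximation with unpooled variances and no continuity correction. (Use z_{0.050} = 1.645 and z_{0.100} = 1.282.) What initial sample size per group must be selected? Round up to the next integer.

n = 2459 per group

n = (z_{α/2} + z_β)² · [p₁(1−p₁) + p₂(1−p₂)] / (p₁ − p₂)²
  = (1.645 + 1.282)² · (0.61·0.39 + 0.68·0.32) / (-0.07)²
  = (2.927)² · (0.2379 + 0.2176) / 0.0049
  = 8.5673 · 0.4555 / 0.0049
  = 796.41
Design effect: 2.13 × 796.41 = 1696.36.
Adjust for 69% response: 1696.36 / 0.69 = 2458.49.
Round up → n = 2459 per group.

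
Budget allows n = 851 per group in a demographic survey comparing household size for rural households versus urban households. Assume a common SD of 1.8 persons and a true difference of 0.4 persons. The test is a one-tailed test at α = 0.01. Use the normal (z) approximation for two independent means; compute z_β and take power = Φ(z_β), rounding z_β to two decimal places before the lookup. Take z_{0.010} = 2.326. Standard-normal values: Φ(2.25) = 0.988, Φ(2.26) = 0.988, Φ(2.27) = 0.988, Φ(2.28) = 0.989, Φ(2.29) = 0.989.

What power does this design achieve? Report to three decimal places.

z_β = δ·√(n/(σ₁²+σ₂²)) − z_α
    = 0.4 · √(851/6.48) − 2.326
    = 0.4 · 11.45981 − 2.326
    = 4.5839 − 2.326 = 2.2579 → 2.26
Power = Φ(2.26) = 0.988.

Power ≈ 0.988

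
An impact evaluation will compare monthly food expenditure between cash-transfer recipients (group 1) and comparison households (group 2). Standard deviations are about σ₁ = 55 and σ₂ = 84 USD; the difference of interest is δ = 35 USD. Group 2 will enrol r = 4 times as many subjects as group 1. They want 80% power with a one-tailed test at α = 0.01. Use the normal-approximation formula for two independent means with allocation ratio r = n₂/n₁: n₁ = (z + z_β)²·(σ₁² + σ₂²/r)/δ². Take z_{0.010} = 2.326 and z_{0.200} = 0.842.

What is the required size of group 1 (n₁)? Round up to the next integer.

n₁ = (z_α + z_β)² · (σ₁² + σ₂²/r) / δ²
   = (2.326 + 0.842)² · (55² + 84²/4) / 35²
   = 10.0362 · (3025 + 1764) / 1225
   = 10.0362 · 4789 / 1225
   = 39.24
Round up → n₁ = 40; n₂ = r·n₁ = 4 × 40 = 160.

n₁ = 40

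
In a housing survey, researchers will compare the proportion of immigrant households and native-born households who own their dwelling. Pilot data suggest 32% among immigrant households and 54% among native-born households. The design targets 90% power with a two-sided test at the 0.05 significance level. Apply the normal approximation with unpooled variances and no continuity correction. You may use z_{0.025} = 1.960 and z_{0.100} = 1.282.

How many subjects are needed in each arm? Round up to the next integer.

n = 102 per group

n = (z_{α/2} + z_β)² · [p₁(1−p₁) + p₂(1−p₂)] / (p₁ − p₂)²
  = (1.960 + 1.282)² · (0.32·0.68 + 0.54·0.46) / (-0.22)²
  = (3.242)² · (0.2176 + 0.2484) / 0.0484
  = 10.5106 · 0.4660 / 0.0484
  = 101.20
Round up → n = 102 per group.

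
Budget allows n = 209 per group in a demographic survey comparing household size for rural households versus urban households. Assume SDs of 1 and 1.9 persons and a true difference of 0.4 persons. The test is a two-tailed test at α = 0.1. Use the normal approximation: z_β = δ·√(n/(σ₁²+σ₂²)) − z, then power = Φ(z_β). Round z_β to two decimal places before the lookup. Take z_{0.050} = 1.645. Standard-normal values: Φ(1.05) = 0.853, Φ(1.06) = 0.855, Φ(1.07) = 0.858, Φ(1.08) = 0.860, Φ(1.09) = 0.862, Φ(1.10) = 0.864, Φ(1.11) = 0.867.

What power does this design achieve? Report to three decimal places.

Power ≈ 0.853

z_β = δ·√(n/(σ₁²+σ₂²)) − z_{α/2}
    = 0.4 · √(209/4.61) − 1.645
    = 0.4 · 6.73322 − 1.645
    = 2.6933 − 1.645 = 1.0483 → 1.05
Power = Φ(1.05) = 0.853.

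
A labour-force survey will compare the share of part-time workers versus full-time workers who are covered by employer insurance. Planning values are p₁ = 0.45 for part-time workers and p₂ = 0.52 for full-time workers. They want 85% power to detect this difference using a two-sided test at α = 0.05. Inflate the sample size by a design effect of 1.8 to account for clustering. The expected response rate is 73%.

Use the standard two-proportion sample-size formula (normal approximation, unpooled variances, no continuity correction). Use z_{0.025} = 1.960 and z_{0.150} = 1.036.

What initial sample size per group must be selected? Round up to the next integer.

n = 2246 per group

n = (z_{α/2} + z_β)² · [p₁(1−p₁) + p₂(1−p₂)] / (p₁ − p₂)²
  = (1.960 + 1.036)² · (0.45·0.55 + 0.52·0.48) / (-0.07)²
  = (2.996)² · (0.2475 + 0.2496) / 0.0049
  = 8.9760 · 0.4971 / 0.0049
  = 910.61
Design effect: 1.8 × 910.61 = 1639.09.
Adjust for 73% response: 1639.09 / 0.73 = 2245.33.
Round up → n = 2246 per group.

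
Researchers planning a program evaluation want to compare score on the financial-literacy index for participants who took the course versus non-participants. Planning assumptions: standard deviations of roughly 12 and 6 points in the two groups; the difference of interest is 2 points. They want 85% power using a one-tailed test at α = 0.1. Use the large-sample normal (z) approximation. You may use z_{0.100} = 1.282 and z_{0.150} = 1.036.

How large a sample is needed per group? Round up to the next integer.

n = 242 per group

n = (z_α + z_β)² · (σ₁² + σ₂²) / δ²
  = (1.282 + 1.036)² · (12² + 6² = 180) / 2²
  = 5.3731 · 180 / 4
  = 241.79
Round up → n = 242 per group.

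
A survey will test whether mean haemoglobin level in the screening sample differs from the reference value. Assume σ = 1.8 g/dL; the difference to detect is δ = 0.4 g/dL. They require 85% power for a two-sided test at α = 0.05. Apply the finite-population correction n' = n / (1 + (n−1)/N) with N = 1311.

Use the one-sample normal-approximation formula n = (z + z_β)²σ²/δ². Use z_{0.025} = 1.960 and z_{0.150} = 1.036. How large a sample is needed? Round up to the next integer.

n = 160

n = (z_{α/2} + z_β)² · σ² / δ²
  = (1.960 + 1.036)² · 1.8² / 0.4²
  = 8.9760 · 3.24 / 0.16
  = 181.76
Finite-population correction (N = 1311): 181.76 / (1 + (181.76 − 1)/1311) = 159.74.
Round up → n = 160.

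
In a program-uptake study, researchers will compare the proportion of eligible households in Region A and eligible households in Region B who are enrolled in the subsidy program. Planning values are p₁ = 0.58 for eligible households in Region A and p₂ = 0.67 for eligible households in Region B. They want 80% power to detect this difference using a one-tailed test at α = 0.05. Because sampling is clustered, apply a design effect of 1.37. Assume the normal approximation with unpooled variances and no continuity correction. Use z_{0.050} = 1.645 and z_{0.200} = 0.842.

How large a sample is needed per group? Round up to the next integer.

n = 487 per group

n = (z_α + z_β)² · [p₁(1−p₁) + p₂(1−p₂)] / (p₁ − p₂)²
  = (1.645 + 0.842)² · (0.58·0.42 + 0.67·0.33) / (-0.09)²
  = (2.487)² · (0.2436 + 0.2211) / 0.0081
  = 6.1852 · 0.4647 / 0.0081
  = 354.85
Design effect: 1.37 × 354.85 = 486.14.
Round up → n = 487 per group.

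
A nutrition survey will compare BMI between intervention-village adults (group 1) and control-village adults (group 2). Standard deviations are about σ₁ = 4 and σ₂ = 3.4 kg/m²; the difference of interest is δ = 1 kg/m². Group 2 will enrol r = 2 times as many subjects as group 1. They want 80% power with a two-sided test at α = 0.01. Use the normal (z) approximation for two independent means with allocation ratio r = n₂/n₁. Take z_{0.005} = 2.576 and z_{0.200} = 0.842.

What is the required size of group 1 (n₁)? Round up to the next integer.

n₁ = 255

n₁ = (z_{α/2} + z_β)² · (σ₁² + σ₂²/r) / δ²
   = (2.576 + 0.842)² · (4² + 3.4²/2) / 1²
   = 11.6827 · (16 + 5.78) / 1
   = 11.6827 · 21.78 / 1
   = 254.45
Round up → n₁ = 255; n₂ = r·n₁ = 2 × 255 = 510.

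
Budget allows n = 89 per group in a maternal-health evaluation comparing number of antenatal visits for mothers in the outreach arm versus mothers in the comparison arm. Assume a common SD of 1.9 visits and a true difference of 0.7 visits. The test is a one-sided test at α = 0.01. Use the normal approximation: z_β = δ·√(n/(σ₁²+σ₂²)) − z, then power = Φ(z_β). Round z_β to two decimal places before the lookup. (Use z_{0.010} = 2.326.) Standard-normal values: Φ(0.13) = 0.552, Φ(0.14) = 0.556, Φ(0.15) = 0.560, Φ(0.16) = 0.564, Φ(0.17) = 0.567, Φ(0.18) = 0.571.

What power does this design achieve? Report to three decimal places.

Power ≈ 0.552

z_β = δ·√(n/(σ₁²+σ₂²)) − z_α
    = 0.7 · √(89/7.22) − 2.326
    = 0.7 · 3.51096 − 2.326
    = 2.4577 − 2.326 = 0.1317 → 0.13
Power = Φ(0.13) = 0.552.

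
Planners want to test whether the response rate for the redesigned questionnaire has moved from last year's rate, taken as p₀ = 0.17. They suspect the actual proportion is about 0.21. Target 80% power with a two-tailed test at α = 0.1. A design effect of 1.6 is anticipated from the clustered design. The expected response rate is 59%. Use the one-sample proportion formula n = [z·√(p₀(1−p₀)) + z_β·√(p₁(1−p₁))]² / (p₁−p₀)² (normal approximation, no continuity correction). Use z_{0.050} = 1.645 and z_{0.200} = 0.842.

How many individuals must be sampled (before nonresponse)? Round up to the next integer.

n = 1565

n = [z_{α/2}·√(p₀q₀) + z_β·√(p₁q₁)]² / (p₁ − p₀)²
  = [1.645·√(0.17·0.83) + 0.842·√(0.21·0.79)]² / (0.04)²
  = [1.645·0.3756 + 0.842·0.4073]² / 0.0016
  = [0.9609]² / 0.0016
  = 577.04
Design effect: 1.6 × 577.04 = 923.27.
Adjust for 59% response: 923.27 / 0.59 = 1564.86.
Round up → n = 1565.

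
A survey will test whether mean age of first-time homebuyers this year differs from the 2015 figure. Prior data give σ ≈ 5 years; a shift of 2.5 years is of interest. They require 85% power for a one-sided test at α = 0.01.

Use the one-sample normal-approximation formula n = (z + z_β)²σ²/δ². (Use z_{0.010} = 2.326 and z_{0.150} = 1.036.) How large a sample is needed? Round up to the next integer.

n = 46

n = (z_α + z_β)² · σ² / δ²
  = (2.326 + 1.036)² · 5² / 2.5²
  = 11.3030 · 25 / 6.25
  = 45.21
Round up → n = 46.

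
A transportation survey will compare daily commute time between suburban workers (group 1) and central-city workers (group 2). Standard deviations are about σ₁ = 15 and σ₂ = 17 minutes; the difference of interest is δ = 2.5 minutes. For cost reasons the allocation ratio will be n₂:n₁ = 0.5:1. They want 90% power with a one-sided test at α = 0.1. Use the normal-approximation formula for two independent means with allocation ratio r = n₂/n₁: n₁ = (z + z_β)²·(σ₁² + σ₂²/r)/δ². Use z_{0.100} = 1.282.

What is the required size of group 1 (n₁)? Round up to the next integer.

n₁ = 845

n₁ = (z_α + z_β)² · (σ₁² + σ₂²/r) / δ²
   = (1.282 + 1.282)² · (15² + 17²/0.5) / 2.5²
   = 6.5741 · (225 + 578) / 6.25
   = 6.5741 · 803 / 6.25
   = 844.64
Round up → n₁ = 845; n₂ = r·n₁ = 0.5 × 845 = 423.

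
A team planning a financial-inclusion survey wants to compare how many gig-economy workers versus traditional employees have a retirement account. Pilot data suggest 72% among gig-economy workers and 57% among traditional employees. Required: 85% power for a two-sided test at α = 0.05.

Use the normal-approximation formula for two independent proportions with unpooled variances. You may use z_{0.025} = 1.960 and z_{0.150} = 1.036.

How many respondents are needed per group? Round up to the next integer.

n = (z_{α/2} + z_β)² · [p₁(1−p₁) + p₂(1−p₂)] / (p₁ − p₂)²
  = (1.960 + 1.036)² · (0.72·0.28 + 0.57·0.43) / (0.15)²
  = (2.996)² · (0.2016 + 0.2451) / 0.0225
  = 8.9760 · 0.4467 / 0.0225
  = 178.20
Round up → n = 179 per group.

n = 179 per group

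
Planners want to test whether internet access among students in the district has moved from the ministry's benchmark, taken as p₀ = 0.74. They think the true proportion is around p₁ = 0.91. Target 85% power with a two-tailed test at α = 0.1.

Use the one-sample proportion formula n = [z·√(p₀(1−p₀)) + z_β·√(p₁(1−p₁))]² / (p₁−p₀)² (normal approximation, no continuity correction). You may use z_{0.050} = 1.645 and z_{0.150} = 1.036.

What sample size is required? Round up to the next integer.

n = [z_{α/2}·√(p₀q₀) + z_β·√(p₁q₁)]² / (p₁ − p₀)²
  = [1.645·√(0.74·0.26) + 1.036·√(0.91·0.09)]² / (0.17)²
  = [1.645·0.4386 + 1.036·0.2862]² / 0.0289
  = [1.0180]² / 0.0289
  = 35.86
Round up → n = 36.

n = 36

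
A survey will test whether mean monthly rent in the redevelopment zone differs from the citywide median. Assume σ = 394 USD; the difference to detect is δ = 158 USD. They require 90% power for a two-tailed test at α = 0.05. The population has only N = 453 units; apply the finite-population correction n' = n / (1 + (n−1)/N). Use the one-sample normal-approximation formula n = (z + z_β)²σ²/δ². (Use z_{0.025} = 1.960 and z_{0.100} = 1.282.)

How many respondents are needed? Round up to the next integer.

n = 58

n = (z_{α/2} + z_β)² · σ² / δ²
  = (1.960 + 1.282)² · 394² / 158²
  = 10.5106 · 155236 / 24964
  = 65.36
Finite-population correction (N = 453): 65.36 / (1 + (65.36 − 1)/453) = 57.23.
Round up → n = 58.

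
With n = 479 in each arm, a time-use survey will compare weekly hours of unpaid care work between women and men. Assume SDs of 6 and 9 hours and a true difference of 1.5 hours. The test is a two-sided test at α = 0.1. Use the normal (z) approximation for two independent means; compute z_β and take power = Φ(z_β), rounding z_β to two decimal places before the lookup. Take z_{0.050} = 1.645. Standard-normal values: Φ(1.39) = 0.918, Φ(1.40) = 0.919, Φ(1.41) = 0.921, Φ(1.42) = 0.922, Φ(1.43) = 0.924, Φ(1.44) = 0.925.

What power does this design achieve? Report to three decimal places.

z_β = δ·√(n/(σ₁²+σ₂²)) − z_{α/2}
    = 1.5 · √(479/117) − 1.645
    = 1.5 · 2.02337 − 1.645
    = 3.0351 − 1.645 = 1.3901 → 1.39
Power = Φ(1.39) = 0.918.

Power ≈ 0.918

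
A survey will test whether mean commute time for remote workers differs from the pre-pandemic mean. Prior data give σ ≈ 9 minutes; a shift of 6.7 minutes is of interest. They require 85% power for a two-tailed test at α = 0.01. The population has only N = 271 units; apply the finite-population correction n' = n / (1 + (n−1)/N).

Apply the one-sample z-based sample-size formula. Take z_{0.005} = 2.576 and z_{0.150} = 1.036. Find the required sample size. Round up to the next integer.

n = 22

n = (z_{α/2} + z_β)² · σ² / δ²
  = (2.576 + 1.036)² · 9² / 6.7²
  = 13.0465 · 81 / 44.89
  = 23.54
Finite-population correction (N = 271): 23.54 / (1 + (23.54 − 1)/271) = 21.73.
Round up → n = 22.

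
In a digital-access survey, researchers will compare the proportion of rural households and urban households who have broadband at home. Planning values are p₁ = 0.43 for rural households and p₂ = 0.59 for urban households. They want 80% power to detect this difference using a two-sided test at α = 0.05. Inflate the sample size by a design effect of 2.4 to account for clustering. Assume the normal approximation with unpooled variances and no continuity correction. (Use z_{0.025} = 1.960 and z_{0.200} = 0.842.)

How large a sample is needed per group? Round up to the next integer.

n = 359 per group

n = (z_{α/2} + z_β)² · [p₁(1−p₁) + p₂(1−p₂)] / (p₁ − p₂)²
  = (1.960 + 0.842)² · (0.43·0.57 + 0.59·0.41) / (-0.16)²
  = (2.802)² · (0.2451 + 0.2419) / 0.0256
  = 7.8512 · 0.4870 / 0.0256
  = 149.36
Design effect: 2.4 × 149.36 = 358.46.
Round up → n = 359 per group.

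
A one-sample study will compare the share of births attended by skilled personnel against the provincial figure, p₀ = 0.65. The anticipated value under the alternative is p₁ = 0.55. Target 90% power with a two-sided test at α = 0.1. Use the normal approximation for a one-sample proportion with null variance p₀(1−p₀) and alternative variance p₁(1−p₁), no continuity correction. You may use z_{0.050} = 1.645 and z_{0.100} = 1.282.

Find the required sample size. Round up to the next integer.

n = 203

n = [z_{α/2}·√(p₀q₀) + z_β·√(p₁q₁)]² / (p₁ − p₀)²
  = [1.645·√(0.65·0.35) + 1.282·√(0.55·0.45)]² / (-0.10)²
  = [1.645·0.4770 + 1.282·0.4975]² / 0.0100
  = [1.4224]² / 0.0100
  = 202.32
Round up → n = 203.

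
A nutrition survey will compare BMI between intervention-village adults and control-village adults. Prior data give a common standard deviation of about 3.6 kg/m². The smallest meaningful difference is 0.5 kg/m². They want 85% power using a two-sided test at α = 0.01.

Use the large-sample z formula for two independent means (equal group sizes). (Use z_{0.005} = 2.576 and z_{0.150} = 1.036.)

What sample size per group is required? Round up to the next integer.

n = (z_{α/2} + z_β)² · (σ₁² + σ₂²) / δ²
  = (2.576 + 1.036)² · (2·3.6² = 25.92) / 0.5²
  = 13.0465 · 25.92 / 0.25
  = 1352.67
Round up → n = 1353 per group.

n = 1353 per group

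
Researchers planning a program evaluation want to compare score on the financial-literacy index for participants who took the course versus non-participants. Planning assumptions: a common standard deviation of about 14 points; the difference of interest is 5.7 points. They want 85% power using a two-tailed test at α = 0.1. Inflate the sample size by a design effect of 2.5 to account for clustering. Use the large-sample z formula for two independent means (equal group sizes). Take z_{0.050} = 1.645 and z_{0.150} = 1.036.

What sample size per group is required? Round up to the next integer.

n = 217 per group

n = (z_{α/2} + z_β)² · (σ₁² + σ₂²) / δ²
  = (1.645 + 1.036)² · (2·14² = 392) / 5.7²
  = 7.1878 · 392 / 32.49
  = 86.72
Design effect: 2.5 × 86.72 = 216.81.
Round up → n = 217 per group.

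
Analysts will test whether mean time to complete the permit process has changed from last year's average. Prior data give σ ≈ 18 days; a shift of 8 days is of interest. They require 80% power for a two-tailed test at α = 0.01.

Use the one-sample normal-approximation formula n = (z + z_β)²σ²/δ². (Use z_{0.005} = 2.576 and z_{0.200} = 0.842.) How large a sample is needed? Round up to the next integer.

n = (z_{α/2} + z_β)² · σ² / δ²
  = (2.576 + 0.842)² · 18² / 8²
  = 11.6827 · 324 / 64
  = 59.14
Round up → n = 60.

n = 60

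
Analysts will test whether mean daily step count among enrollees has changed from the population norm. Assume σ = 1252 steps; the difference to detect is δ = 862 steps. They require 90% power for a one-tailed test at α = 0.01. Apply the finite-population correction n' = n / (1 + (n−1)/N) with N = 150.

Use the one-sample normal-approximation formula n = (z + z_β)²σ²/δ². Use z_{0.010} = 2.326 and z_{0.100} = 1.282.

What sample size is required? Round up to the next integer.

n = 24

n = (z_α + z_β)² · σ² / δ²
  = (2.326 + 1.282)² · 1252² / 862²
  = 13.0177 · 1567504 / 743044
  = 27.46
Finite-population correction (N = 150): 27.46 / (1 + (27.46 − 1)/150) = 23.34.
Round up → n = 24.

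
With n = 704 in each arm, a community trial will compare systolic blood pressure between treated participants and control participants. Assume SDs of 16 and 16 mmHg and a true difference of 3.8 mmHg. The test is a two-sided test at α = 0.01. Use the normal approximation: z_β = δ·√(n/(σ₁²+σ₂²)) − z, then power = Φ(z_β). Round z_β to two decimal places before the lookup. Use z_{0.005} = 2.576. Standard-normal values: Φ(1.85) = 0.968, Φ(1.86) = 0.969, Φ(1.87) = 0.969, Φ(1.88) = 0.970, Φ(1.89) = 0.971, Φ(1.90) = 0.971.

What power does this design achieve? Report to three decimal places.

z_β = δ·√(n/(σ₁²+σ₂²)) − z_{α/2}
    = 3.8 · √(704/512) − 2.576
    = 3.8 · 1.17260 − 2.576
    = 4.4559 − 2.576 = 1.8799 → 1.88
Power = Φ(1.88) = 0.970.

Power ≈ 0.970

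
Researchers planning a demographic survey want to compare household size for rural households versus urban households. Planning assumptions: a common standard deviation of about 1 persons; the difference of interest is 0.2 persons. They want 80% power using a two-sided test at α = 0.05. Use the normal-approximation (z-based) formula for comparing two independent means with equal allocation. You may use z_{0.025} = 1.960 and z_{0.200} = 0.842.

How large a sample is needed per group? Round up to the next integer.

n = (z_{α/2} + z_β)² · (σ₁² + σ₂²) / δ²
  = (1.960 + 0.842)² · (2·1² = 2) / 0.2²
  = 7.8512 · 2 / 0.04
  = 392.56
Round up → n = 393 per group.

n = 393 per group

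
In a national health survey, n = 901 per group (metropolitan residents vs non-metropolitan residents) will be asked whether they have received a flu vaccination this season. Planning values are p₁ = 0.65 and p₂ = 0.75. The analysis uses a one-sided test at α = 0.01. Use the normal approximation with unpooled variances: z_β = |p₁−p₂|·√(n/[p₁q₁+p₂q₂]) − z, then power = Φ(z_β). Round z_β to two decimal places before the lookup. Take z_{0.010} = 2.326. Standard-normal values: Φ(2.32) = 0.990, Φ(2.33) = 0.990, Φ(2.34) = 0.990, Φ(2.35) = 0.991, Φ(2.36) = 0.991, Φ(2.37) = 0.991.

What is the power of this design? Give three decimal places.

z_β = |p₁−p₂|·√(n/[p₁q₁+p₂q₂]) − z_α
    = 0.10 · √(901/0.4150) − 2.326
    = 0.10 · 46.5949 − 2.326
    = 4.6595 − 2.326 = 2.3335 → 2.33
Power = Φ(2.33) = 0.990.

Power ≈ 0.990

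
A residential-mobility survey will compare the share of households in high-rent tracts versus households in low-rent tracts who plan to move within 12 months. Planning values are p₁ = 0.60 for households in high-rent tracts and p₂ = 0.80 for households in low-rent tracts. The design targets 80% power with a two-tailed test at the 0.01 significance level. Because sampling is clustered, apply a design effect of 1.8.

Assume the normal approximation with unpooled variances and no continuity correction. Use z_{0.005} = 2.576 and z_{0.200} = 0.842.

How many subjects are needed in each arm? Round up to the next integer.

n = 211 per group

n = (z_{α/2} + z_β)² · [p₁(1−p₁) + p₂(1−p₂)] / (p₁ − p₂)²
  = (2.576 + 0.842)² · (0.60·0.40 + 0.80·0.20) / (-0.20)²
  = (3.418)² · (0.2400 + 0.1600) / 0.0400
  = 11.6827 · 0.4000 / 0.0400
  = 116.83
Design effect: 1.8 × 116.83 = 210.29.
Round up → n = 211 per group.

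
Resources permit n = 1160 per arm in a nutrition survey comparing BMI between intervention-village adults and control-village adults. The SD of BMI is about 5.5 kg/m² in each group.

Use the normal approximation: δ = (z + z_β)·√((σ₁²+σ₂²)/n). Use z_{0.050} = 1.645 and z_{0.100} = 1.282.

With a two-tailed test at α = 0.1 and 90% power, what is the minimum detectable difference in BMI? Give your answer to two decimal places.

Minimum detectable difference ≈ 0.67 kg/m²

δ = (z_{α/2} + z_β) · √((σ₁²+σ₂²)/n)
  = (1.645 + 1.282) · √(60.5/1160)
  = 2.927 · √0.05216
  = 2.927 · 0.2284
  = 0.6685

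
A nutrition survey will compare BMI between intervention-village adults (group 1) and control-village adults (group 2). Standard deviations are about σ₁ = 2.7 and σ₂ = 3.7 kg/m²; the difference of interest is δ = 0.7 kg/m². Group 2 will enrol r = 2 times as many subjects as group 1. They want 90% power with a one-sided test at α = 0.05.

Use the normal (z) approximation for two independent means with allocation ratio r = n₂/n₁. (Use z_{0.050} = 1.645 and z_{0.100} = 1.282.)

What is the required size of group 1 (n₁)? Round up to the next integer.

n₁ = 248

n₁ = (z_α + z_β)² · (σ₁² + σ₂²/r) / δ²
   = (1.645 + 1.282)² · (2.7² + 3.7²/2) / 0.7²
   = 8.5673 · (7.29 + 6.845) / 0.49
   = 8.5673 · 14.135 / 0.49
   = 247.14
Round up → n₁ = 248; n₂ = r·n₁ = 2 × 248 = 496.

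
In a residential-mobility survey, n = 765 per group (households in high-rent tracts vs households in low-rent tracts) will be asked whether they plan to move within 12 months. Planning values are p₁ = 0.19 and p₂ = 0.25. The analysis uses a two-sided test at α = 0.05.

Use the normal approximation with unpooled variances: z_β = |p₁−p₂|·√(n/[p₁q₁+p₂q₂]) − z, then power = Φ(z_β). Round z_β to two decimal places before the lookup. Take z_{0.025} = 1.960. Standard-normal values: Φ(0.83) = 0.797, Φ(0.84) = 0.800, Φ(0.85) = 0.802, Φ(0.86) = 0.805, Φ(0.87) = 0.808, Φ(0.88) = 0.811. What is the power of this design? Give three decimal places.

Power ≈ 0.811

z_β = |p₁−p₂|·√(n/[p₁q₁+p₂q₂]) − z_{α/2}
    = 0.06 · √(765/0.3414) − 1.960
    = 0.06 · 47.3368 − 1.960
    = 2.8402 − 1.960 = 0.8802 → 0.88
Power = Φ(0.88) = 0.811.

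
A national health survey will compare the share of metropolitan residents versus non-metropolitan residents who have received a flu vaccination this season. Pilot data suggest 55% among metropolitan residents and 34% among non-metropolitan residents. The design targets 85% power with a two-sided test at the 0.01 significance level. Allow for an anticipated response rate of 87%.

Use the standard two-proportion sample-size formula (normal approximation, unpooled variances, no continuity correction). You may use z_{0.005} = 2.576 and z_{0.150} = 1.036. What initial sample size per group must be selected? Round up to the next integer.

n = 161 per group

n = (z_{α/2} + z_β)² · [p₁(1−p₁) + p₂(1−p₂)] / (p₁ − p₂)²
  = (2.576 + 1.036)² · (0.55·0.45 + 0.34·0.66) / (0.21)²
  = (3.612)² · (0.2475 + 0.2244) / 0.0441
  = 13.0465 · 0.4719 / 0.0441
  = 139.61
Adjust for 87% response: 139.61 / 0.87 = 160.47.
Round up → n = 161 per group.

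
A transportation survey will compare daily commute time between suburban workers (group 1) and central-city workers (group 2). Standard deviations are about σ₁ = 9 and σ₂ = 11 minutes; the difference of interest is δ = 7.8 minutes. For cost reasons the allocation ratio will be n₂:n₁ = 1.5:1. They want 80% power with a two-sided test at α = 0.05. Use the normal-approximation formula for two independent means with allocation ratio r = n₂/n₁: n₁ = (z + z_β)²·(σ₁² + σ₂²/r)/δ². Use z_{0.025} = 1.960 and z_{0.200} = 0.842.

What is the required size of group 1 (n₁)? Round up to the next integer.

n₁ = (z_{α/2} + z_β)² · (σ₁² + σ₂²/r) / δ²
   = (1.960 + 0.842)² · (9² + 11²/1.5) / 7.8²
   = 7.8512 · (81 + 80.6667) / 60.84
   = 7.8512 · 161.6667 / 60.84
   = 20.86
Round up → n₁ = 21; n₂ = r·n₁ = 1.5 × 21 = 32.

n₁ = 21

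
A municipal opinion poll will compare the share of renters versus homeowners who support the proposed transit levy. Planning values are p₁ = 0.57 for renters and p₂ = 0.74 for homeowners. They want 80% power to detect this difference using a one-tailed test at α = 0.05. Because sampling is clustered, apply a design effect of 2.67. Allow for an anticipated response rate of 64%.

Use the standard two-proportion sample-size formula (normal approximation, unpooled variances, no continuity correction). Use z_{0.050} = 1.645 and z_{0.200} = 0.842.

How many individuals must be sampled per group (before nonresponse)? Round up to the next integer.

n = 391 per group

n = (z_α + z_β)² · [p₁(1−p₁) + p₂(1−p₂)] / (p₁ − p₂)²
  = (1.645 + 0.842)² · (0.57·0.43 + 0.74·0.26) / (-0.17)²
  = (2.487)² · (0.2451 + 0.1924) / 0.0289
  = 6.1852 · 0.4375 / 0.0289
  = 93.63
Design effect: 2.67 × 93.63 = 250.00.
Adjust for 64% response: 250.00 / 0.64 = 390.63.
Round up → n = 391 per group.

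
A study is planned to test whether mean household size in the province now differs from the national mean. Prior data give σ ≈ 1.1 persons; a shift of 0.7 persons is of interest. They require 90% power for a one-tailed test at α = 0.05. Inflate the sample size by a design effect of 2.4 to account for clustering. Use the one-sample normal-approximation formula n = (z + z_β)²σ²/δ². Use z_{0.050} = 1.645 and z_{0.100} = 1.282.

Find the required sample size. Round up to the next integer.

n = 51

n = (z_α + z_β)² · σ² / δ²
  = (1.645 + 1.282)² · 1.1² / 0.7²
  = 8.5673 · 1.21 / 0.49
  = 21.16
Design effect: 2.4 × 21.16 = 50.77.
Round up → n = 51.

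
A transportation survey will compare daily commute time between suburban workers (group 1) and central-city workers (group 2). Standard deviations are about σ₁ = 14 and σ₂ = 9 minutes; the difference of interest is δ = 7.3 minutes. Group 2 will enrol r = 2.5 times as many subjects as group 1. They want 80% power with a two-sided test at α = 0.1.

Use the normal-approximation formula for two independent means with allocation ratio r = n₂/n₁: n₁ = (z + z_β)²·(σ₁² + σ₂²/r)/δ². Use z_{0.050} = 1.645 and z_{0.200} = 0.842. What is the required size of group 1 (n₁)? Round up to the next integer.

n₁ = (z_{α/2} + z_β)² · (σ₁² + σ₂²/r) / δ²
   = (1.645 + 0.842)² · (14² + 9²/2.5) / 7.3²
   = 6.1852 · (196 + 32.4) / 53.29
   = 6.1852 · 228.4 / 53.29
   = 26.51
Round up → n₁ = 27; n₂ = r·n₁ = 2.5 × 27 = 68.

n₁ = 27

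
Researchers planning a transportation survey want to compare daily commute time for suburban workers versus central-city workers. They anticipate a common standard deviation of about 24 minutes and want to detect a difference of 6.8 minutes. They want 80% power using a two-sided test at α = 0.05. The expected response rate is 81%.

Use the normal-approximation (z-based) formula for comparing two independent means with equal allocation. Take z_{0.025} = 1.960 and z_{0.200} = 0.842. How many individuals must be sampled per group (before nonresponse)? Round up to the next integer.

n = 242 per group

n = (z_{α/2} + z_β)² · (σ₁² + σ₂²) / δ²
  = (1.960 + 0.842)² · (2·24² = 1152) / 6.8²
  = 7.8512 · 1152 / 46.24
  = 195.60
Adjust for 81% response: 195.60 / 0.81 = 241.48.
Round up → n = 242 per group.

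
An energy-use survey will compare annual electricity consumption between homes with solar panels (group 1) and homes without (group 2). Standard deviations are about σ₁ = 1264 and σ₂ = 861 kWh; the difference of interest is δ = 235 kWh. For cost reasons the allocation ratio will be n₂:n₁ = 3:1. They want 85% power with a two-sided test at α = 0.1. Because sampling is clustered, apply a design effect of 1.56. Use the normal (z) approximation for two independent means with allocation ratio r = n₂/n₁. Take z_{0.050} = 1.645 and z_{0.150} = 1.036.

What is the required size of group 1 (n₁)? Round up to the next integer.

n₁ = 375

n₁ = (z_{α/2} + z_β)² · (σ₁² + σ₂²/r) / δ²
   = (1.645 + 1.036)² · (1264² + 861²/3) / 235²
   = 7.1878 · (1597696 + 247107) / 55225
   = 7.1878 · 1844803 / 55225
   = 240.11
Design effect: 1.56 × 240.11 = 374.57.
Round up → n₁ = 375; n₂ = r·n₁ = 3 × 375 = 1125.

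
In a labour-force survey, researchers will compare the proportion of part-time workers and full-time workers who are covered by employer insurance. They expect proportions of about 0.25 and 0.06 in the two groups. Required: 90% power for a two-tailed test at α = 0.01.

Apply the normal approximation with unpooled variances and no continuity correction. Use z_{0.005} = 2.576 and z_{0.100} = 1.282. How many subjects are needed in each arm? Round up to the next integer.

n = 101 per group

n = (z_{α/2} + z_β)² · [p₁(1−p₁) + p₂(1−p₂)] / (p₁ − p₂)²
  = (2.576 + 1.282)² · (0.25·0.75 + 0.06·0.94) / (0.19)²
  = (3.858)² · (0.1875 + 0.0564) / 0.0361
  = 14.8842 · 0.2439 / 0.0361
  = 100.56
Round up → n = 101 per group.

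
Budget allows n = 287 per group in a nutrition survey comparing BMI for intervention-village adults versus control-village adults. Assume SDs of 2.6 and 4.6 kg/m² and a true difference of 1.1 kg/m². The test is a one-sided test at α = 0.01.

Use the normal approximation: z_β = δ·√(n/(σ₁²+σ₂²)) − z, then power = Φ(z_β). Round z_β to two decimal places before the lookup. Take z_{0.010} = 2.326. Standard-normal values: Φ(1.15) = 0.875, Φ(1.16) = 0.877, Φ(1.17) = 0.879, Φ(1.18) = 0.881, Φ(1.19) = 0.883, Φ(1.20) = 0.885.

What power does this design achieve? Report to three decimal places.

z_β = δ·√(n/(σ₁²+σ₂²)) − z_α
    = 1.1 · √(287/27.92) − 2.326
    = 1.1 · 3.20615 − 2.326
    = 3.5268 − 2.326 = 1.2008 → 1.20
Power = Φ(1.20) = 0.885.

Power ≈ 0.885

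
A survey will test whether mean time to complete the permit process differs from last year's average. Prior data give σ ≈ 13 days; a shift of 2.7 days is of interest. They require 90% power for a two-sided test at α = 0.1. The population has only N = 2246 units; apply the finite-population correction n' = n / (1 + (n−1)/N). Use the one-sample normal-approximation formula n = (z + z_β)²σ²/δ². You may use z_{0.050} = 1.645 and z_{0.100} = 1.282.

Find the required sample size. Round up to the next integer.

n = 183

n = (z_{α/2} + z_β)² · σ² / δ²
  = (1.645 + 1.282)² · 13² / 2.7²
  = 8.5673 · 169 / 7.29
  = 198.61
Finite-population correction (N = 2246): 198.61 / (1 + (198.61 − 1)/2246) = 182.55.
Round up → n = 183.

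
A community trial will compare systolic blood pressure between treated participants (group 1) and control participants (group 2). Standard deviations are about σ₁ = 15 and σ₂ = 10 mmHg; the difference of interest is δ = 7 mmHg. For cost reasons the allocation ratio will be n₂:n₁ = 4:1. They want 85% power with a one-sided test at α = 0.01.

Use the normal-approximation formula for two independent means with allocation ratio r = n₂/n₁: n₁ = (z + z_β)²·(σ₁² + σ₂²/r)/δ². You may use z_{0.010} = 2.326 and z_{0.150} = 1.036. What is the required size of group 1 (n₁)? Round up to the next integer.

n₁ = 58

n₁ = (z_α + z_β)² · (σ₁² + σ₂²/r) / δ²
   = (2.326 + 1.036)² · (15² + 10²/4) / 7²
   = 11.3030 · (225 + 25) / 49
   = 11.3030 · 250 / 49
   = 57.67
Round up → n₁ = 58; n₂ = r·n₁ = 4 × 58 = 232.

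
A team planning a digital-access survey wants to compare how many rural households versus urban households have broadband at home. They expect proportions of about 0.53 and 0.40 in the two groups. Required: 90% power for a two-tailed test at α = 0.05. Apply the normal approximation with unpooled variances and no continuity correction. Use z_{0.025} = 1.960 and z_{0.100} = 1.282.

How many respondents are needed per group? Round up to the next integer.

n = 305 per group

n = (z_{α/2} + z_β)² · [p₁(1−p₁) + p₂(1−p₂)] / (p₁ − p₂)²
  = (1.960 + 1.282)² · (0.53·0.47 + 0.40·0.60) / (0.13)²
  = (3.242)² · (0.2491 + 0.2400) / 0.0169
  = 10.5106 · 0.4891 / 0.0169
  = 304.18
Round up → n = 305 per group.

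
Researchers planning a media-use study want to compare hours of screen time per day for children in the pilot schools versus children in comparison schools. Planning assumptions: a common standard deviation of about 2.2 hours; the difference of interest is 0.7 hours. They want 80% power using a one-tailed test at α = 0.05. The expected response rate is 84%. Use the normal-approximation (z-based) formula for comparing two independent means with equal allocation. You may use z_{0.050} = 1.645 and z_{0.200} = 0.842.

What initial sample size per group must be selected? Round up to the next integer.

n = 146 per group

n = (z_α + z_β)² · (σ₁² + σ₂²) / δ²
  = (1.645 + 0.842)² · (2·2.2² = 9.68) / 0.7²
  = 6.1852 · 9.68 / 0.49
  = 122.19
Adjust for 84% response: 122.19 / 0.84 = 145.46.
Round up → n = 146 per group.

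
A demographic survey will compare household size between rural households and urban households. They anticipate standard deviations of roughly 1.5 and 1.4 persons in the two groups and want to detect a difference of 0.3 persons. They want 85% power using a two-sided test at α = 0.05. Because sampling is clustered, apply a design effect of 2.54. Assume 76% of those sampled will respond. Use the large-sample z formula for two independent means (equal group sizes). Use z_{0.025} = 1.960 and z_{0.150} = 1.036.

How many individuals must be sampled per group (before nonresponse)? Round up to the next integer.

n = 1404 per group

n = (z_{α/2} + z_β)² · (σ₁² + σ₂²) / δ²
  = (1.960 + 1.036)² · (1.5² + 1.4² = 4.21) / 0.3²
  = 8.9760 · 4.21 / 0.09
  = 419.88
Design effect: 2.54 × 419.88 = 1066.49.
Adjust for 76% response: 1066.49 / 0.76 = 1403.28.
Round up → n = 1404 per group.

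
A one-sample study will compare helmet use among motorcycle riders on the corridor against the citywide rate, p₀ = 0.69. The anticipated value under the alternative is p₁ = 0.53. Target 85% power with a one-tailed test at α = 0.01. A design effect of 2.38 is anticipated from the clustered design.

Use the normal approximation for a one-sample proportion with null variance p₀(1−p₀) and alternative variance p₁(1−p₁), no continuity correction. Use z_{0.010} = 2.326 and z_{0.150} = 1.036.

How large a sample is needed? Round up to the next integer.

n = [z_α·√(p₀q₀) + z_β·√(p₁q₁)]² / (p₁ − p₀)²
  = [2.326·√(0.69·0.31) + 1.036·√(0.53·0.47)]² / (-0.16)²
  = [2.326·0.4625 + 1.036·0.4991]² / 0.0256
  = [1.5928]² / 0.0256
  = 99.11
Design effect: 2.38 × 99.11 = 235.87.
Round up → n = 236.

n = 236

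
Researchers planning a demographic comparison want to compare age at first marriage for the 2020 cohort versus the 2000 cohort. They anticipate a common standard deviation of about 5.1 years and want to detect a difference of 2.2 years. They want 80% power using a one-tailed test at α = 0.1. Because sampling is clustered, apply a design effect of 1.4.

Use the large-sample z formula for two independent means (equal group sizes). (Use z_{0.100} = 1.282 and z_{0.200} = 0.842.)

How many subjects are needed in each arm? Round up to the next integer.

n = (z_α + z_β)² · (σ₁² + σ₂²) / δ²
  = (1.282 + 0.842)² · (2·5.1² = 52.02) / 2.2²
  = 4.5114 · 52.02 / 4.84
  = 48.49
Design effect: 1.4 × 48.49 = 67.88.
Round up → n = 68 per group.

n = 68 per group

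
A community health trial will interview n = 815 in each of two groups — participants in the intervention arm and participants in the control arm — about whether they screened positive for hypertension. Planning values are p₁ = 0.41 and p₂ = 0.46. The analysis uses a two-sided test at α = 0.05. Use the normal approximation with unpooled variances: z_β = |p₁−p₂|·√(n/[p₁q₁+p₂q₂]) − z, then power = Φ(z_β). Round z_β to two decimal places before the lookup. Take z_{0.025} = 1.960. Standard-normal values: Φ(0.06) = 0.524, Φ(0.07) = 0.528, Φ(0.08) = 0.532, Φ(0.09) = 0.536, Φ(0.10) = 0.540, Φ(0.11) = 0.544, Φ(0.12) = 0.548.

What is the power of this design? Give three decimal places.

z_β = |p₁−p₂|·√(n/[p₁q₁+p₂q₂]) − z_{α/2}
    = 0.05 · √(815/0.4903) − 1.960
    = 0.05 · 40.7707 − 1.960
    = 2.0385 − 1.960 = 0.0785 → 0.08
Power = Φ(0.08) = 0.532.

Power ≈ 0.532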